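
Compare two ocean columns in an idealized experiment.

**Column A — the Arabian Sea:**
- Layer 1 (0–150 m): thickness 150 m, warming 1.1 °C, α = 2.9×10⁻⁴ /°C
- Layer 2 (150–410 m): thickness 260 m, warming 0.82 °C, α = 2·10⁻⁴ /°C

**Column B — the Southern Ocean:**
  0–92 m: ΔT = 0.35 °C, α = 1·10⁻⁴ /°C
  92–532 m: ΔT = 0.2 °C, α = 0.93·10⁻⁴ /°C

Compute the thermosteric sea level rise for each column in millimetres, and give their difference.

A 0–150 m: 1.1 × 2.9×10⁻⁴ × 150 = 0.04785 m
A Layer 2: 2×10⁻⁴ × 260 × 0.82 = 0.04264 m
A total: 0.09049 m
B 0–92 m: 92 × 1×10⁻⁴ × 0.35 = 0.00322 m
B 0.93×10⁻⁴ × 0.2 × 440 = 0.008184 m
B total: 0.011404 m
Difference: 0.09049 − 0.011404 = 0.079086 m

A: 90.5 mm; B: 11.4 mm; difference 79.1 mm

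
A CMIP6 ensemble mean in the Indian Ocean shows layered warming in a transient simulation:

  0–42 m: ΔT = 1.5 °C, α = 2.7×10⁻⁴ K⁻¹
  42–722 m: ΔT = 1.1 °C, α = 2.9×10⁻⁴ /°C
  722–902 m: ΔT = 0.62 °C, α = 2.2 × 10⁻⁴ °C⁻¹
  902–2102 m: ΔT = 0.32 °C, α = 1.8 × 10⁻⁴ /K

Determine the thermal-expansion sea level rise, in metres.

about 0.328 m

42 × 1.5 × 2.7×10⁻⁴ = 0.01701 m
1.1 × 680 × 2.9×10⁻⁴ = 0.21692 m
722–902 m: 2.2×10⁻⁴ × 180 × 0.62 = 0.024552 m
902–2102 m: 1200 × 0.32 × 1.8×10⁻⁴ = 0.06912 m
Δh = 0.01701 + 0.21692 + 0.024552 + 0.06912 = 0.327602 m ≈ 0.328 m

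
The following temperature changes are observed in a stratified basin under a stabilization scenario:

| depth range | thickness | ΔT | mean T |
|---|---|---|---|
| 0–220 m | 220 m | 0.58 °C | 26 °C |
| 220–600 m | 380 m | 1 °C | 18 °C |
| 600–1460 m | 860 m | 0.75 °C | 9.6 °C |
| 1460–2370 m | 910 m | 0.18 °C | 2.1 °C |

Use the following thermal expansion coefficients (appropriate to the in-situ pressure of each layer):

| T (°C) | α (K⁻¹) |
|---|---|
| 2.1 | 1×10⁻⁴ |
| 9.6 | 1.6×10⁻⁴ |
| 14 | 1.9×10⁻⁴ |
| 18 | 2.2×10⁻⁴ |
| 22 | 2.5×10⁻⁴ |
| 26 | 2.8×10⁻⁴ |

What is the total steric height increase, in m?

0.24 m

Layer 1 at 26 °C → α = 2.8×10⁻⁴ K⁻¹
Layer 2 at 18 °C → α = 2.2×10⁻⁴ K⁻¹
Layer 3 at 9.6 °C → α = 1.6×10⁻⁴ K⁻¹
Layer 4 at 2.1 °C → α = 1×10⁻⁴ K⁻¹
220 × 2.8×10⁻⁴ × 0.58 = 0.035728 m
2.2×10⁻⁴ × 380 × 1 = 0.08360 m
Layer 3: 0.75 × 860 × 1.6×10⁻⁴ = 0.10320 m
Layer 4: 910 × 0.18 × 1×10⁻⁴ = 0.01638 m
Δh = 0.035728 + 0.08360 + 0.10320 + 0.01638 = 0.238908 m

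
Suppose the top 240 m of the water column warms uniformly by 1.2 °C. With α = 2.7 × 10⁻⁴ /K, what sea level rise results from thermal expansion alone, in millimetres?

Δh = αΔT·H = 2.7×10⁻⁴ × 1.2 × 240 = 0.07776 m

Δh ≈ 77.8 mm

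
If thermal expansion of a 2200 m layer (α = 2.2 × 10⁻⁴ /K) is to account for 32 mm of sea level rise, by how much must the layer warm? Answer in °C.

ΔT ≈ 0.0661 °C

ΔT = Δh/(αH) = 0.032 / (2.2×10⁻⁴ × 2200) ≈ 0.06612 °C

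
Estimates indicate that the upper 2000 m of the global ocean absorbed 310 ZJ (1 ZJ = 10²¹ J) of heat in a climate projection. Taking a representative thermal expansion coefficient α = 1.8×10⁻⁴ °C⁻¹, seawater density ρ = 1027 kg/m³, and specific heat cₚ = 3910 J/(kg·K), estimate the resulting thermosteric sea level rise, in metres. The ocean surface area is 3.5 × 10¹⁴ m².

Δh = 0.0397 m

Per unit area: Q = 310×10²¹ / (3.5×10¹⁴) ≈ 8.857×10⁸ J/m²
Δh = αQ/(ρcₚ) = 1.8×10⁻⁴ × 8.857×10⁸ / (1027 × 3910) ≈ 0.039702 m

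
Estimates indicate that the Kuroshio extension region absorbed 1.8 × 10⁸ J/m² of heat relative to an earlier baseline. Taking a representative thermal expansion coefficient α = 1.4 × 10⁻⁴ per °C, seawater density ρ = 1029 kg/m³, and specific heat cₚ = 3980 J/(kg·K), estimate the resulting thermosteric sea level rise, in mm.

Δh = αQ/(ρcₚ) = 1.4×10⁻⁴ × 1.8×10⁸ / (1029 × 3980) ≈ 0.0061532 m

6.15 mm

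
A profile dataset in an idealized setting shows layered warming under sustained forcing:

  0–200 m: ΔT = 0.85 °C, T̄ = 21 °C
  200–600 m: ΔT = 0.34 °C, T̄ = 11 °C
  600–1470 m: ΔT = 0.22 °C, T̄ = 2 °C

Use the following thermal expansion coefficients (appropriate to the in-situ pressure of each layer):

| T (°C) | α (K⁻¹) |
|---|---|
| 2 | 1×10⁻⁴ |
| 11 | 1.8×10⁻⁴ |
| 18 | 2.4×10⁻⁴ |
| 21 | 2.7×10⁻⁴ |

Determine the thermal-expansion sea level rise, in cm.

Δh ≈ 8.95 cm

Layer 1 at 21 °C → α = 2.7×10⁻⁴ K⁻¹
Layer 2 at 11 °C → α = 1.8×10⁻⁴ K⁻¹
Layer 3 at 2 °C → α = 1×10⁻⁴ K⁻¹
Layer 1: 200 × 2.7×10⁻⁴ × 0.85 = 0.04590 m
200–600 m: 1.8×10⁻⁴ × 400 × 0.34 = 0.02448 m
Layer 3: 0.22 × 1×10⁻⁴ × 870 = 0.01914 m
Δh = 0.04590 + 0.02448 + 0.01914 = 0.08952 m ≈ 8.95 cm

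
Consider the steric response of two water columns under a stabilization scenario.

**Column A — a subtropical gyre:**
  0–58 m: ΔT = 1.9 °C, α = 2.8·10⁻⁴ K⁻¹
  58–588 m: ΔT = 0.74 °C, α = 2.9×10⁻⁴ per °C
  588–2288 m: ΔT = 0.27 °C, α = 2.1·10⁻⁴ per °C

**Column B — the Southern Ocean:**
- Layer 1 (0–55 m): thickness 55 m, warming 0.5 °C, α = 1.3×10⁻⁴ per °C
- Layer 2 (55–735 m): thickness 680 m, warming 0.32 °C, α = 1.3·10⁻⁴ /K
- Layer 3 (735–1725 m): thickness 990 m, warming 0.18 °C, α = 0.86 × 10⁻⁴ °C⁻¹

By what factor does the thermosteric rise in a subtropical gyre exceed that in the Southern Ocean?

A 1.9 × 2.8×10⁻⁴ × 58 = 0.030856 m
A 530 × 2.9×10⁻⁴ × 0.74 = 0.113738 m
A 0.27 × 2.1×10⁻⁴ × 1700 = 0.09639 m
A total: 0.240984 m
B 1.3×10⁻⁴ × 0.5 × 55 = 0.003575 m
B 55–735 m: 1.3×10⁻⁴ × 0.32 × 680 = 0.028288 m
B Layer 3: 0.86×10⁻⁴ × 0.18 × 990 = 0.0153252 m
B total: 0.0471882 m
Ratio: 0.240984 / 0.0471882 ≈ 5.107

5.11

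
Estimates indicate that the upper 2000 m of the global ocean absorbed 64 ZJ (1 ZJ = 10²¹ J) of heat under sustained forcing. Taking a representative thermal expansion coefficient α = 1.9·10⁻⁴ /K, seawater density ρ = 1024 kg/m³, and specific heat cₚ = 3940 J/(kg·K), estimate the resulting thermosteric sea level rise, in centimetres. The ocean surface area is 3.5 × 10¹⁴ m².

Per unit area: Q = 64×10²¹ / (3.5×10¹⁴) ≈ 1.829×10⁸ J/m²
Δh = αQ/(ρcₚ) = 1.9×10⁻⁴ × 1.829×10⁸ / (1024 × 3940) ≈ 0.0086133 m

about 0.861 cm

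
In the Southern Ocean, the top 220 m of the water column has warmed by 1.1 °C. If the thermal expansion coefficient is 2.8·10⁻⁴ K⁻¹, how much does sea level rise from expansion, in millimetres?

Δh = αΔT·H = 2.8×10⁻⁴ × 1.1 × 220 = 0.06776 m

68 mm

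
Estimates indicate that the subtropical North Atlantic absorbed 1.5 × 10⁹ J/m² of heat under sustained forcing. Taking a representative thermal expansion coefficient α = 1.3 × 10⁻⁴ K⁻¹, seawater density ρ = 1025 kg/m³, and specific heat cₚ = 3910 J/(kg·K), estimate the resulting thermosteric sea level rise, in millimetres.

Δh ≈ 48.7 mm

Δh = αQ/(ρcₚ) = 1.3×10⁻⁴ × 1.5×10⁹ / (1025 × 3910) ≈ 0.048656 m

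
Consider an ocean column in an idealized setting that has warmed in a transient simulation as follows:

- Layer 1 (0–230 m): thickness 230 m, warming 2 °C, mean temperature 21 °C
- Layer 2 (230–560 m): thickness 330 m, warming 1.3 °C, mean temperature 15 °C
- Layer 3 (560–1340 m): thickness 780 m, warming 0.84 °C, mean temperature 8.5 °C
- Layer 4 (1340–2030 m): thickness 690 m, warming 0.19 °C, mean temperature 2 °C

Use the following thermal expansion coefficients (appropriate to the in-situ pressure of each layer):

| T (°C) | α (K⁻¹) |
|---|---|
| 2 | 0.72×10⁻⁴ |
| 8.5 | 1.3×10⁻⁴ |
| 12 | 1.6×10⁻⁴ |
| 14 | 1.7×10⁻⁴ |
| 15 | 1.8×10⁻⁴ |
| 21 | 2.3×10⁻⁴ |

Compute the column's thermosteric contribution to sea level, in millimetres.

Layer 1 at 21 °C → α = 2.3×10⁻⁴ K⁻¹
Layer 2 at 15 °C → α = 1.8×10⁻⁴ K⁻¹
Layer 3 at 8.5 °C → α = 1.3×10⁻⁴ K⁻¹
Layer 4 at 2 °C → α = 0.72×10⁻⁴ K⁻¹
2 × 230 × 2.3×10⁻⁴ = 0.10580 m
1.3 × 330 × 1.8×10⁻⁴ = 0.07722 m
Layer 3: 0.84 × 1.3×10⁻⁴ × 780 = 0.085176 m
0.19 × 690 × 0.72×10⁻⁴ = 0.0094392 m
Δh = 0.10580 + 0.07722 + 0.085176 + 0.0094392 = 0.2776352 m ≈ 278 mm

Δh ≈ 278 mm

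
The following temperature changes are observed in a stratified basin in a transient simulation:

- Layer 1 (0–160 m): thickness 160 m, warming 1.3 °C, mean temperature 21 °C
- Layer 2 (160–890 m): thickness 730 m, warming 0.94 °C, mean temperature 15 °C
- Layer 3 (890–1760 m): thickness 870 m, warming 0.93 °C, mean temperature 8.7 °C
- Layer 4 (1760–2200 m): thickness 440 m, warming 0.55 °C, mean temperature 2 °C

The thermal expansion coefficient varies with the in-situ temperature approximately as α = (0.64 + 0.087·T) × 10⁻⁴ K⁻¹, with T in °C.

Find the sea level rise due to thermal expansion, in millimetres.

318 mm of thermosteric rise

Layer 1: α = (0.64 + 0.087×21)×10⁻⁴ = 2.467×10⁻⁴ K⁻¹
Layer 2: α = (0.64 + 0.087×15)×10⁻⁴ = 1.945×10⁻⁴ K⁻¹
Layer 3: α = (0.64 + 0.087×8.7)×10⁻⁴ = 1.3969×10⁻⁴ K⁻¹
Layer 4: α = (0.64 + 0.087×2)×10⁻⁴ = 0.814×10⁻⁴ K⁻¹
0–160 m: 160 × 2.467×10⁻⁴ × 1.3 = 0.0513136 m
1.945×10⁻⁴ × 730 × 0.94 = 0.1334659 m
890–1760 m: 1.3969×10⁻⁴ × 870 × 0.93 = 0.113023179 m
0.55 × 0.814×10⁻⁴ × 440 = 0.0196988 m
Δh = 0.0513136 + 0.1334659 + 0.113023179 + 0.0196988 = 0.317501479 m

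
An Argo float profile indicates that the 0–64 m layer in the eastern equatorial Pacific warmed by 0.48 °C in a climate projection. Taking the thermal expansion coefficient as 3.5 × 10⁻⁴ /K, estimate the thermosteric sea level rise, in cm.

about 1.08 cm

Δh = αΔT·H = 3.5×10⁻⁴ × 0.48 × 64 = 0.010752 m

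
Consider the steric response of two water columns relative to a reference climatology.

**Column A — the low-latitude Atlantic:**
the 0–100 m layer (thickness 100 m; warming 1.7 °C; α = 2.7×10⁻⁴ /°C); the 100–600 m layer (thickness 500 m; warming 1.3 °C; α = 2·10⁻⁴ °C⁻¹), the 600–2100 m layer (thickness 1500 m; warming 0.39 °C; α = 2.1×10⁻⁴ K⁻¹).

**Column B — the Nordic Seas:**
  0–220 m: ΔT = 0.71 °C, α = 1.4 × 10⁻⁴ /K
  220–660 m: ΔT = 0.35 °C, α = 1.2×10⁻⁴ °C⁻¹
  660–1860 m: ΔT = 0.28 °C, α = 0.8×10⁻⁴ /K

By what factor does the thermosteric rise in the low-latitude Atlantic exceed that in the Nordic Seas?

a factor of 4.4

A 0–100 m: 100 × 2.7×10⁻⁴ × 1.7 = 0.04590 m
A 100–600 m: 1.3 × 2×10⁻⁴ × 500 = 0.13000 m
A Layer 3: 0.39 × 1500 × 2.1×10⁻⁴ = 0.12285 m
A total: 0.29875 m
B 0–220 m: 220 × 0.71 × 1.4×10⁻⁴ = 0.021868 m
B Layer 2: 0.35 × 440 × 1.2×10⁻⁴ = 0.01848 m
B 1200 × 0.28 × 0.8×10⁻⁴ = 0.02688 m
B total: 0.067228 m
Ratio: 0.29875 / 0.067228 ≈ 4.444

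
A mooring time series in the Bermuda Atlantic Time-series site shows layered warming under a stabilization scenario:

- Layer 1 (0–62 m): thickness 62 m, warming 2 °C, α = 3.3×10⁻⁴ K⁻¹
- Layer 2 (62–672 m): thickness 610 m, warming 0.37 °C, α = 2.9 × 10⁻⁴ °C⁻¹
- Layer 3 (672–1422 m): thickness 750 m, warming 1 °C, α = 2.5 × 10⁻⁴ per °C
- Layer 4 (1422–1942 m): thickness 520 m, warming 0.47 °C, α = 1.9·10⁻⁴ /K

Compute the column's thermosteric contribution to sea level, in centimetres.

about 34.0 cm

0–62 m: 62 × 3.3×10⁻⁴ × 2 = 0.04092 m
Layer 2: 610 × 0.37 × 2.9×10⁻⁴ = 0.065453 m
750 × 2.5×10⁻⁴ × 1 = 0.18750 m
1.9×10⁻⁴ × 0.47 × 520 = 0.046436 m
Δh = 0.04092 + 0.065453 + 0.18750 + 0.046436 = 0.340309 m ≈ 34.0 cm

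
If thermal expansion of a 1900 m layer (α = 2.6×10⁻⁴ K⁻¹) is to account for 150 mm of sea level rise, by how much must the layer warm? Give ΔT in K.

ΔT = Δh/(αH) = 0.15 / (2.6×10⁻⁴ × 1900) ≈ 0.3036 K

about 0.30 K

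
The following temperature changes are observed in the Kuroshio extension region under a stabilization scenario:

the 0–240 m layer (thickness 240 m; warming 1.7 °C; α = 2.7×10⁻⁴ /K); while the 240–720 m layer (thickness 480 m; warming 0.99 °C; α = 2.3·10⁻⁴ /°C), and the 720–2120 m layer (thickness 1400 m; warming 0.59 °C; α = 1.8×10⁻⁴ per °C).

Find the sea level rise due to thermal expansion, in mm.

Δh = 368 mm

Layer 1: 1.7 × 2.7×10⁻⁴ × 240 = 0.11016 m
240–720 m: 480 × 0.99 × 2.3×10⁻⁴ = 0.109296 m
Layer 3: 1.8×10⁻⁴ × 1400 × 0.59 = 0.14868 m
Δh = 0.11016 + 0.109296 + 0.14868 = 0.368136 m ≈ 368 mm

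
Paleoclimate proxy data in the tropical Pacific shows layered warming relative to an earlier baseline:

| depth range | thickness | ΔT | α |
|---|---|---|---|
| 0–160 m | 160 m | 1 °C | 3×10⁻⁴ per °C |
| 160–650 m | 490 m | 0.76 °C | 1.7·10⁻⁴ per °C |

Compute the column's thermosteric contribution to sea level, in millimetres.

0–160 m: 1 × 3×10⁻⁴ × 160 = 0.04800 m
Layer 2: 490 × 0.76 × 1.7×10⁻⁴ = 0.063308 m
Δh = 0.04800 + 0.063308 = 0.111308 m

about 110 mm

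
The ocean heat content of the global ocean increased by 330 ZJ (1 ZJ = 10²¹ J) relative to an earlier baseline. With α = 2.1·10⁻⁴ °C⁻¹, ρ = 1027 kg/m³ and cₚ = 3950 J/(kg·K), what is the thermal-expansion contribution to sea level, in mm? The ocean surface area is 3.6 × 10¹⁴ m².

Per unit area: Q = 330×10²¹ / (3.6×10¹⁴) ≈ 9.167×10⁸ J/m²
Δh = αQ/(ρcₚ) = 2.1×10⁻⁴ × 9.167×10⁸ / (1027 × 3950) ≈ 0.047455 m

47.5 mm of thermosteric rise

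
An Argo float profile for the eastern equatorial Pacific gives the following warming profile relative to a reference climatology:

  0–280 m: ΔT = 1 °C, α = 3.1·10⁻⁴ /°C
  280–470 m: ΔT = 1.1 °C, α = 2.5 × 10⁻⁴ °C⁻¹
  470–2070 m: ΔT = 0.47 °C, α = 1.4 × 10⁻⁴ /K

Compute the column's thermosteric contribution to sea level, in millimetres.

Layer 1: 280 × 1 × 3.1×10⁻⁴ = 0.08680 m
Layer 2: 1.1 × 190 × 2.5×10⁻⁴ = 0.05225 m
0.47 × 1.4×10⁻⁴ × 1600 = 0.10528 m
Δh = 0.08680 + 0.05225 + 0.10528 = 0.24433 m

Δh ≈ 240 mm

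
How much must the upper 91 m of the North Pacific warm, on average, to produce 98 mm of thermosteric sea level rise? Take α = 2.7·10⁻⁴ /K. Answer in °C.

3.99 °C

ΔT = Δh/(αH) = 0.098 / (2.7×10⁻⁴ × 91) ≈ 3.989 °C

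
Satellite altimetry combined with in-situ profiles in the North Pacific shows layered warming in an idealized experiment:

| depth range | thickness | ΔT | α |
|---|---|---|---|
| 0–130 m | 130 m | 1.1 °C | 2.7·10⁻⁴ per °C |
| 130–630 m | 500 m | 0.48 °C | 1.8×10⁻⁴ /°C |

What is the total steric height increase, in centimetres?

Δh ≈ 8.18 cm

Layer 1: 1.1 × 130 × 2.7×10⁻⁴ = 0.03861 m
Layer 2: 500 × 0.48 × 1.8×10⁻⁴ = 0.04320 m
Δh = 0.03861 + 0.04320 = 0.08181 m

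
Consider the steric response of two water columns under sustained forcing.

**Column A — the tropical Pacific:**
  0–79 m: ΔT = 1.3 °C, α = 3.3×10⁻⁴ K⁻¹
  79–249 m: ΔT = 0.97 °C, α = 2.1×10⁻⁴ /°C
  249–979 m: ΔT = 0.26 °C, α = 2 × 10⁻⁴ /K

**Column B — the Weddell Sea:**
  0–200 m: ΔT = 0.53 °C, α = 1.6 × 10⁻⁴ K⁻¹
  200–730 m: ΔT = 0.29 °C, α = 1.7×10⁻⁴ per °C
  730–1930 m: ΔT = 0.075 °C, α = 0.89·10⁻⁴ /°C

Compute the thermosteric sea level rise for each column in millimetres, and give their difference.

A: 106 mm; B: 51.1 mm; difference 55.4 mm

A 3.3×10⁻⁴ × 79 × 1.3 = 0.033891 m
A Layer 2: 2.1×10⁻⁴ × 170 × 0.97 = 0.034629 m
A Layer 3: 730 × 2×10⁻⁴ × 0.26 = 0.03796 m
A total: 0.10648 m
B 0–200 m: 1.6×10⁻⁴ × 200 × 0.53 = 0.01696 m
B Layer 2: 1.7×10⁻⁴ × 530 × 0.29 = 0.026129 m
B 1200 × 0.89×10⁻⁴ × 0.075 = 0.00801 m
B total: 0.051099 m
Difference: 0.10648 − 0.051099 = 0.055381 m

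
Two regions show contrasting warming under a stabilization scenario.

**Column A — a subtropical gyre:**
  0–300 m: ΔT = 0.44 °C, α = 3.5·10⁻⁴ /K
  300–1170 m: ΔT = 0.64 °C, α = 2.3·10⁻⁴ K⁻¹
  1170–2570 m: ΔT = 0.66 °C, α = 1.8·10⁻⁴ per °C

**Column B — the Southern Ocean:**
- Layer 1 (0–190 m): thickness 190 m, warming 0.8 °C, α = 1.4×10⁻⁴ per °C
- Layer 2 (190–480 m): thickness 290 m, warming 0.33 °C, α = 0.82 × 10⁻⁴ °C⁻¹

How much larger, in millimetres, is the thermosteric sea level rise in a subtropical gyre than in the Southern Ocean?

A 0–300 m: 3.5×10⁻⁴ × 0.44 × 300 = 0.04620 m
A 2.3×10⁻⁴ × 870 × 0.64 = 0.128064 m
A 1170–2570 m: 1400 × 0.66 × 1.8×10⁻⁴ = 0.16632 m
A total: 0.340584 m
B Layer 1: 1.4×10⁻⁴ × 190 × 0.8 = 0.02128 m
B 190–480 m: 0.82×10⁻⁴ × 290 × 0.33 = 0.0078474 m
B total: 0.0291274 m
Difference: 0.340584 − 0.0291274 = 0.3114566 m

310 mm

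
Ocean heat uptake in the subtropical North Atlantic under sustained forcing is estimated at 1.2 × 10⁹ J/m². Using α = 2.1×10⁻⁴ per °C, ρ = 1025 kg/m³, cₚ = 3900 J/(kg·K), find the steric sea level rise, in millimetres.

Δh = αQ/(ρcₚ) = 2.1×10⁻⁴ × 1.2×10⁹ / (1025 × 3900) ≈ 0.063039 m

Δh ≈ 63 mm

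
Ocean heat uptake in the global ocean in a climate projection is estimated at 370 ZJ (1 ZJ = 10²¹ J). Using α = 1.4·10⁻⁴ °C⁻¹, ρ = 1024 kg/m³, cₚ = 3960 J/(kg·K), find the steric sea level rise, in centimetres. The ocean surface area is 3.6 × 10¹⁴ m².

Per unit area: Q = 370×10²¹ / (3.6×10¹⁴) ≈ 1.028×10⁹ J/m²
Δh = αQ/(ρcₚ) = 1.4×10⁻⁴ × 1.028×10⁹ / (1024 × 3960) ≈ 0.035492 m

about 3.55 cm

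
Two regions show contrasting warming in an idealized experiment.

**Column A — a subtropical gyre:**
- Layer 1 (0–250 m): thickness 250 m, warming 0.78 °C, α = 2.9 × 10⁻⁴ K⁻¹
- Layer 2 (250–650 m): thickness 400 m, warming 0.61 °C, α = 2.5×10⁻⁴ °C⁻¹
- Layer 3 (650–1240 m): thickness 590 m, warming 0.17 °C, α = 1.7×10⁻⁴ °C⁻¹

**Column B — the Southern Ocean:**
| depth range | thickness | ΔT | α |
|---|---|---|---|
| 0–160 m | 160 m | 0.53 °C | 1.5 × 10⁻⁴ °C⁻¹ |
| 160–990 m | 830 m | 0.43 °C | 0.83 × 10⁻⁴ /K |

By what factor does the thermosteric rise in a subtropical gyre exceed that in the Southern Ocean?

A 0.78 × 2.9×10⁻⁴ × 250 = 0.05655 m
A 250–650 m: 2.5×10⁻⁴ × 0.61 × 400 = 0.06100 m
A 0.17 × 1.7×10⁻⁴ × 590 = 0.017051 m
A total: 0.134601 m
B 0–160 m: 1.5×10⁻⁴ × 0.53 × 160 = 0.01272 m
B 160–990 m: 0.83×10⁻⁴ × 830 × 0.43 = 0.0296227 m
B total: 0.0423427 m
Ratio: 0.134601 / 0.0423427 ≈ 3.179

≈ 3.2×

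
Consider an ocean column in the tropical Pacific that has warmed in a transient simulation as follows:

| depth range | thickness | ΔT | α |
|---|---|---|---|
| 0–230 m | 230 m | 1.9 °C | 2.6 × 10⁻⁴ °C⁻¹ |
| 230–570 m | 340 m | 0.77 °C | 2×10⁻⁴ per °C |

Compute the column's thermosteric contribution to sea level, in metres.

0–230 m: 1.9 × 230 × 2.6×10⁻⁴ = 0.11362 m
Layer 2: 340 × 2×10⁻⁴ × 0.77 = 0.05236 m
Δh = 0.11362 + 0.05236 = 0.16598 m ≈ 0.17 m

Δh = 0.17 m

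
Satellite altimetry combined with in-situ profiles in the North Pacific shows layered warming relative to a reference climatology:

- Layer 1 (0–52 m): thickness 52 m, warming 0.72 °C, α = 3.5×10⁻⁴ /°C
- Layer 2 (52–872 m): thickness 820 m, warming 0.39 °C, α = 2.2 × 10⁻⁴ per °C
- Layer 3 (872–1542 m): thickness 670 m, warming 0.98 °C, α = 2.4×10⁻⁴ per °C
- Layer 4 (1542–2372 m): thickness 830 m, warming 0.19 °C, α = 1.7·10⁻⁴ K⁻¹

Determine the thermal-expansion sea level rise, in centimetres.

26.8 cm of thermosteric rise

Layer 1: 52 × 3.5×10⁻⁴ × 0.72 = 0.013104 m
52–872 m: 2.2×10⁻⁴ × 0.39 × 820 = 0.070356 m
0.98 × 670 × 2.4×10⁻⁴ = 0.157584 m
1542–2372 m: 830 × 0.19 × 1.7×10⁻⁴ = 0.026809 m
Δh = 0.013104 + 0.070356 + 0.157584 + 0.026809 = 0.267853 m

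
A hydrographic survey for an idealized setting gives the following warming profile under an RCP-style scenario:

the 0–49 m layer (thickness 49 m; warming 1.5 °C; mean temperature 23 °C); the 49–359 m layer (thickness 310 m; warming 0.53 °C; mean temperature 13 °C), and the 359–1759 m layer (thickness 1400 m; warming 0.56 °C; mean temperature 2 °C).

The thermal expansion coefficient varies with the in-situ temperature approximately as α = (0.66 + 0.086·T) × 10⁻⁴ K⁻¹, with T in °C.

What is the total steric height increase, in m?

Layer 1: α = (0.66 + 0.086×23)×10⁻⁴ = 2.638×10⁻⁴ K⁻¹
Layer 2: α = (0.66 + 0.086×13)×10⁻⁴ = 1.778×10⁻⁴ K⁻¹
Layer 3: α = (0.66 + 0.086×2)×10⁻⁴ = 0.832×10⁻⁴ K⁻¹
Layer 1: 2.638×10⁻⁴ × 49 × 1.5 = 0.0193893 m
49–359 m: 1.778×10⁻⁴ × 0.53 × 310 = 0.02921254 m
Layer 3: 0.56 × 1400 × 0.832×10⁻⁴ = 0.0652288 m
Δh = 0.0193893 + 0.02921254 + 0.0652288 = 0.11383064 m ≈ 0.114 m

Δh ≈ 0.114 m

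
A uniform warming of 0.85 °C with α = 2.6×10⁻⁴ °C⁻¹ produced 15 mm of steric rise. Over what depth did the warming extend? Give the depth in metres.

H = Δh/(αΔT) = 0.015 / (2.6×10⁻⁴ × 0.85) ≈ 67.87 m

H ≈ 67.9 m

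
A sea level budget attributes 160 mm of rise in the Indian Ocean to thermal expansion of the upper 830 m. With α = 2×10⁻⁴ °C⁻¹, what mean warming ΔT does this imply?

about 0.964 K

ΔT = Δh/(αH) = 0.16 / (2×10⁻⁴ × 830) ≈ 0.9639 K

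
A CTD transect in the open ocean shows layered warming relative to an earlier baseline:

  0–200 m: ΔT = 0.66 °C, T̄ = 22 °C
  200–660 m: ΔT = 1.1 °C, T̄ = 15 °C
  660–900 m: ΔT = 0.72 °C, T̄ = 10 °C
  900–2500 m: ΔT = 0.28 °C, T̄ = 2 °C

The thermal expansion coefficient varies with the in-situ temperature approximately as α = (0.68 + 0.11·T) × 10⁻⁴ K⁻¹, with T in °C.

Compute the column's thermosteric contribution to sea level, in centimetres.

Δh ≈ 23.0 cm

Layer 1: α = (0.68 + 0.11×22)×10⁻⁴ = 3.1×10⁻⁴ K⁻¹
Layer 2: α = (0.68 + 0.11×15)×10⁻⁴ = 2.33×10⁻⁴ K⁻¹
Layer 3: α = (0.68 + 0.11×10)×10⁻⁴ = 1.78×10⁻⁴ K⁻¹
Layer 4: α = (0.68 + 0.11×2)×10⁻⁴ = 0.9×10⁻⁴ K⁻¹
0–200 m: 3.1×10⁻⁴ × 200 × 0.66 = 0.04092 m
Layer 2: 460 × 2.33×10⁻⁴ × 1.1 = 0.117898 m
240 × 0.72 × 1.78×10⁻⁴ = 0.0307584 m
Layer 4: 0.9×10⁻⁴ × 1600 × 0.28 = 0.04032 m
Δh = 0.04092 + 0.117898 + 0.0307584 + 0.04032 = 0.2298964 m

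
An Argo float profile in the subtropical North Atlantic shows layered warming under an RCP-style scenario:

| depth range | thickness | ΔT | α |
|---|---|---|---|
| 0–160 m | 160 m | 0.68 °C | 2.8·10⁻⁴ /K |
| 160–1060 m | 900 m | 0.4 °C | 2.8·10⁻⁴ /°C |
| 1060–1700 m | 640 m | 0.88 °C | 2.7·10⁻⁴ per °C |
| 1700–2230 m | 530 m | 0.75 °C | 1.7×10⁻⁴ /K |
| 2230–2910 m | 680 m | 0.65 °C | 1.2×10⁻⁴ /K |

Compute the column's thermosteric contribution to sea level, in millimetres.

Layer 1: 2.8×10⁻⁴ × 160 × 0.68 = 0.030464 m
160–1060 m: 900 × 0.4 × 2.8×10⁻⁴ = 0.10080 m
2.7×10⁻⁴ × 0.88 × 640 = 0.152064 m
Layer 4: 530 × 1.7×10⁻⁴ × 0.75 = 0.067575 m
Layer 5: 680 × 1.2×10⁻⁴ × 0.65 = 0.05304 m
Δh = 0.030464 + 0.10080 + 0.152064 + 0.067575 + 0.05304 = 0.403943 m ≈ 404 mm

404 mm of thermosteric rise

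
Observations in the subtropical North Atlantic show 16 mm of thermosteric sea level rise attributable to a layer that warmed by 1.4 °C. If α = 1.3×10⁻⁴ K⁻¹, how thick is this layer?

about 88 m

H = Δh/(αΔT) = 0.016 / (1.3×10⁻⁴ × 1.4) ≈ 87.91 m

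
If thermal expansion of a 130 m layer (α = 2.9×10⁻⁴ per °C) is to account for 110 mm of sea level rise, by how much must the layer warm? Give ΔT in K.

about 2.92 K

ΔT = Δh/(αH) = 0.11 / (2.9×10⁻⁴ × 130) ≈ 2.918 K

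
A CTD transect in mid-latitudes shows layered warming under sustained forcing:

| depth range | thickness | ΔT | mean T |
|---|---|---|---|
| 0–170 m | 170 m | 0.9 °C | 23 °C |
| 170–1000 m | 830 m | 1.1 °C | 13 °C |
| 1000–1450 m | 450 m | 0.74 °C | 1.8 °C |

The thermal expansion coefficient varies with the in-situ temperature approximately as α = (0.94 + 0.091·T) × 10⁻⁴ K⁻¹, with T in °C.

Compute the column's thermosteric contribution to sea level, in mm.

Δh ≈ 277 mm

Layer 1: α = (0.94 + 0.091×23)×10⁻⁴ = 3.033×10⁻⁴ K⁻¹
Layer 2: α = (0.94 + 0.091×13)×10⁻⁴ = 2.123×10⁻⁴ K⁻¹
Layer 3: α = (0.94 + 0.091×1.8)×10⁻⁴ = 1.1038×10⁻⁴ K⁻¹
0–170 m: 170 × 0.9 × 3.033×10⁻⁴ = 0.0464049 m
1.1 × 2.123×10⁻⁴ × 830 = 0.1938299 m
Layer 3: 450 × 1.1038×10⁻⁴ × 0.74 = 0.03675654 m
Δh = 0.0464049 + 0.1938299 + 0.03675654 = 0.27699134 m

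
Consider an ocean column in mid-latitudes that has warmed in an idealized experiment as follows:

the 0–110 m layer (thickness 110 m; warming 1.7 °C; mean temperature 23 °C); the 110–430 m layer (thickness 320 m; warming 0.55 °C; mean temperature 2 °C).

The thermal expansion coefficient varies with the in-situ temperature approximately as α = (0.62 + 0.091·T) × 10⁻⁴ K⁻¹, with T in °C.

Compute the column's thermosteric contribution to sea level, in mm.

64.8 mm

Layer 1: α = (0.62 + 0.091×23)×10⁻⁴ = 2.713×10⁻⁴ K⁻¹
Layer 2: α = (0.62 + 0.091×2)×10⁻⁴ = 0.802×10⁻⁴ K⁻¹
2.713×10⁻⁴ × 110 × 1.7 = 0.0507331 m
110–430 m: 320 × 0.802×10⁻⁴ × 0.55 = 0.0141152 m
Δh = 0.0507331 + 0.0141152 = 0.0648483 m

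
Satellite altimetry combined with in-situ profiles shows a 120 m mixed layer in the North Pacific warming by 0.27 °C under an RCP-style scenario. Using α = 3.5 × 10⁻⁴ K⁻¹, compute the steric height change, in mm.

11.3 mm

Δh = αΔT·H = 3.5×10⁻⁴ × 0.27 × 120 = 0.01134 m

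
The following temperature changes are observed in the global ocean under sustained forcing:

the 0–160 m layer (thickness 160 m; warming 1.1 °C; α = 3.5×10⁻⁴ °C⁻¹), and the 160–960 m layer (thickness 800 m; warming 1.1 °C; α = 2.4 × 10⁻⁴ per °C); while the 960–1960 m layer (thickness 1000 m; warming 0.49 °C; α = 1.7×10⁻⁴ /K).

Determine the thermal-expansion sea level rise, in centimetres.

0–160 m: 160 × 1.1 × 3.5×10⁻⁴ = 0.06160 m
1.1 × 2.4×10⁻⁴ × 800 = 0.21120 m
960–1960 m: 1.7×10⁻⁴ × 0.49 × 1000 = 0.08330 m
Δh = 0.06160 + 0.21120 + 0.08330 = 0.35610 m

36 cm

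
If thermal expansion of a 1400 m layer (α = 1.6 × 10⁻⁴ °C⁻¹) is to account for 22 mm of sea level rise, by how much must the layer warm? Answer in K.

ΔT ≈ 0.0982 K

ΔT = Δh/(αH) = 0.022 / (1.6×10⁻⁴ × 1400) ≈ 0.09821 K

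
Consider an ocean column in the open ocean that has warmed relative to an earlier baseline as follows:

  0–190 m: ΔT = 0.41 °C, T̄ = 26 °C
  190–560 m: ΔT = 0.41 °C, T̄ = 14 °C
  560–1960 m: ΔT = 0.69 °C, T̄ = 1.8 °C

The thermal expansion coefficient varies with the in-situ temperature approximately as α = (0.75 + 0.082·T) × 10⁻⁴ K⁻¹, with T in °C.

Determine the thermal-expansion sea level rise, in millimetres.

Layer 1: α = (0.75 + 0.082×26)×10⁻⁴ = 2.882×10⁻⁴ K⁻¹
Layer 2: α = (0.75 + 0.082×14)×10⁻⁴ = 1.898×10⁻⁴ K⁻¹
Layer 3: α = (0.75 + 0.082×1.8)×10⁻⁴ = 0.8976×10⁻⁴ K⁻¹
0.41 × 190 × 2.882×10⁻⁴ = 0.02245078 m
370 × 1.898×10⁻⁴ × 0.41 = 0.02879266 m
560–1960 m: 0.8976×10⁻⁴ × 1400 × 0.69 = 0.08670816 m
Δh = 0.02245078 + 0.02879266 + 0.08670816 = 0.1379516 m ≈ 138 mm

about 138 mm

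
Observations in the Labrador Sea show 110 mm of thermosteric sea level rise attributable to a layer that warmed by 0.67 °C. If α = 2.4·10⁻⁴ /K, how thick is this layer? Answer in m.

H = Δh/(αΔT) = 0.11 / (2.4×10⁻⁴ × 0.67) ≈ 684.1 m

684 m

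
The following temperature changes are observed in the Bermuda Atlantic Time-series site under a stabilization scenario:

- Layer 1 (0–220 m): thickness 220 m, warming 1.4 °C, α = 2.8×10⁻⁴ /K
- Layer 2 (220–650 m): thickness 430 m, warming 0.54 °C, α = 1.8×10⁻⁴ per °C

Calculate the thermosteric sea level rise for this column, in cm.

1.4 × 220 × 2.8×10⁻⁴ = 0.08624 m
Layer 2: 430 × 0.54 × 1.8×10⁻⁴ = 0.041796 m
Δh = 0.08624 + 0.041796 = 0.128036 m

12.8 cm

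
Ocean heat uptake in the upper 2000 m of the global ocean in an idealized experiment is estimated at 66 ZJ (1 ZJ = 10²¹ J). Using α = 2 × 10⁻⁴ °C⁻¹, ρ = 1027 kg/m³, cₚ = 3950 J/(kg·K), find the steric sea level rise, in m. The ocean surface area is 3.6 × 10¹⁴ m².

Per unit area: Q = 66×10²¹ / (3.6×10¹⁴) ≈ 1.833×10⁸ J/m²
Δh = αQ/(ρcₚ) = 2×10⁻⁴ × 1.833×10⁸ / (1027 × 3950) ≈ 0.009037 m

0.0090 m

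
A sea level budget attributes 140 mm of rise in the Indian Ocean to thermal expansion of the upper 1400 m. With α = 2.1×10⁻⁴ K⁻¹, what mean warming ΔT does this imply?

ΔT ≈ 0.476 K

ΔT = Δh/(αH) = 0.14 / (2.1×10⁻⁴ × 1400) ≈ 0.4762 K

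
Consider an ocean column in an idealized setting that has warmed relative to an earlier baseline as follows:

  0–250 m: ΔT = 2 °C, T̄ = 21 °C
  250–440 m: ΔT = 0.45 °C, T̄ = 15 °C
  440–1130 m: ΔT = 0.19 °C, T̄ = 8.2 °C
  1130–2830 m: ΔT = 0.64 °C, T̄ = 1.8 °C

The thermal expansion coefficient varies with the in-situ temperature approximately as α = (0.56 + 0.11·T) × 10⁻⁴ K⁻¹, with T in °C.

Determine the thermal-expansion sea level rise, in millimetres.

about 264 mm

Layer 1: α = (0.56 + 0.11×21)×10⁻⁴ = 2.87×10⁻⁴ K⁻¹
Layer 2: α = (0.56 + 0.11×15)×10⁻⁴ = 2.21×10⁻⁴ K⁻¹
Layer 3: α = (0.56 + 0.11×8.2)×10⁻⁴ = 1.462×10⁻⁴ K⁻¹
Layer 4: α = (0.56 + 0.11×1.8)×10⁻⁴ = 0.758×10⁻⁴ K⁻¹
Layer 1: 2.87×10⁻⁴ × 2 × 250 = 0.14350 m
Layer 2: 2.21×10⁻⁴ × 0.45 × 190 = 0.0188955 m
Layer 3: 690 × 0.19 × 1.462×10⁻⁴ = 0.01916682 m
Layer 4: 0.64 × 0.758×10⁻⁴ × 1700 = 0.0824704 m
Δh = 0.14350 + 0.0188955 + 0.01916682 + 0.0824704 = 0.26403272 m ≈ 264 mm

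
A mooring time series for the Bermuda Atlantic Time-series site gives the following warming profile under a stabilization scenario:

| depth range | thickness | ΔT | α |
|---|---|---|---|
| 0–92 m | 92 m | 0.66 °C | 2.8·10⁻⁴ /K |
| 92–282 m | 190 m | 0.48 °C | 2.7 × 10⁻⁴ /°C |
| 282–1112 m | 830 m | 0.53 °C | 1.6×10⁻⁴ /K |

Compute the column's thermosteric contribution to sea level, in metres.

92 × 2.8×10⁻⁴ × 0.66 = 0.0170016 m
Layer 2: 2.7×10⁻⁴ × 190 × 0.48 = 0.024624 m
1.6×10⁻⁴ × 830 × 0.53 = 0.070384 m
Δh = 0.0170016 + 0.024624 + 0.070384 = 0.1120096 m

0.112 m of thermosteric rise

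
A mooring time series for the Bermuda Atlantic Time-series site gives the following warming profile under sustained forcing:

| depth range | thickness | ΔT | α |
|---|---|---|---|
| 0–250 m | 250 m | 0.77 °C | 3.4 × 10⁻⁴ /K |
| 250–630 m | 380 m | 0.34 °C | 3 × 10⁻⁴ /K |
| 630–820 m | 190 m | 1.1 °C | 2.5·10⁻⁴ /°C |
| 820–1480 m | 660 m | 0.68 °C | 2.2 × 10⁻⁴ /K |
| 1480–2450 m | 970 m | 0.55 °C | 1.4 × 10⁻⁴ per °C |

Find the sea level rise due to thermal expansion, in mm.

Layer 1: 3.4×10⁻⁴ × 250 × 0.77 = 0.06545 m
0.34 × 380 × 3×10⁻⁴ = 0.03876 m
Layer 3: 1.1 × 190 × 2.5×10⁻⁴ = 0.05225 m
Layer 4: 660 × 2.2×10⁻⁴ × 0.68 = 0.098736 m
0.55 × 1.4×10⁻⁴ × 970 = 0.07469 m
Δh = 0.06545 + 0.03876 + 0.05225 + 0.098736 + 0.07469 = 0.329886 m

about 330 mm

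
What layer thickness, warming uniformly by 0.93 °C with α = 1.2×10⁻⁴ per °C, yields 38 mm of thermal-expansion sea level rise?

H = Δh/(αΔT) = 0.038 / (1.2×10⁻⁴ × 0.93) ≈ 340.5 m

H ≈ 341 m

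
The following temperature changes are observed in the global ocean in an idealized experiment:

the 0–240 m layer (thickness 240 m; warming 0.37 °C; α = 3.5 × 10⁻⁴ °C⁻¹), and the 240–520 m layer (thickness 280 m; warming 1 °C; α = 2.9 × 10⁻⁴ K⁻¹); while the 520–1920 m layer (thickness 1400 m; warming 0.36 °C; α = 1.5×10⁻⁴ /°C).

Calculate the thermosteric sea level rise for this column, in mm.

Layer 1: 3.5×10⁻⁴ × 0.37 × 240 = 0.03108 m
240–520 m: 2.9×10⁻⁴ × 280 × 1 = 0.08120 m
0.36 × 1400 × 1.5×10⁻⁴ = 0.07560 m
Δh = 0.03108 + 0.08120 + 0.07560 = 0.18788 m ≈ 188 mm

188 mm of thermosteric rise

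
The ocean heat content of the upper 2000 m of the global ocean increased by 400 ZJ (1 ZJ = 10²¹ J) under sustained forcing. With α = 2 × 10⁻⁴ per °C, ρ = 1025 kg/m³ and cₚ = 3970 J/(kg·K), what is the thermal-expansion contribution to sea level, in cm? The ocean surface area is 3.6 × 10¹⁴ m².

5.46 cm of thermosteric rise

Per unit area: Q = 400×10²¹ / (3.6×10¹⁴) ≈ 1.111×10⁹ J/m²
Δh = αQ/(ρcₚ) = 2×10⁻⁴ × 1.111×10⁹ / (1025 × 3970) ≈ 0.054605 m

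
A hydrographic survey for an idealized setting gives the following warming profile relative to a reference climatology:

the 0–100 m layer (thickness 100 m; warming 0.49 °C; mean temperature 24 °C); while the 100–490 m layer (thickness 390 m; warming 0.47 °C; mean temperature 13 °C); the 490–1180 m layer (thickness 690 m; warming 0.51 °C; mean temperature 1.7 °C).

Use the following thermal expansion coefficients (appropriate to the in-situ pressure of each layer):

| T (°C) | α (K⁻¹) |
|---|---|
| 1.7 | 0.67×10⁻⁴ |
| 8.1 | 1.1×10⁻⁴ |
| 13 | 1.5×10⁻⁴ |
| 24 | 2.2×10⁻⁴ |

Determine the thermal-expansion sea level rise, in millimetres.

Layer 1 at 24 °C → α = 2.2×10⁻⁴ K⁻¹
Layer 2 at 13 °C → α = 1.5×10⁻⁴ K⁻¹
Layer 3 at 1.7 °C → α = 0.67×10⁻⁴ K⁻¹
0–100 m: 2.2×10⁻⁴ × 100 × 0.49 = 0.01078 m
390 × 1.5×10⁻⁴ × 0.47 = 0.027495 m
690 × 0.67×10⁻⁴ × 0.51 = 0.0235773 m
Δh = 0.01078 + 0.027495 + 0.0235773 = 0.0618523 m

61.9 mm of thermosteric rise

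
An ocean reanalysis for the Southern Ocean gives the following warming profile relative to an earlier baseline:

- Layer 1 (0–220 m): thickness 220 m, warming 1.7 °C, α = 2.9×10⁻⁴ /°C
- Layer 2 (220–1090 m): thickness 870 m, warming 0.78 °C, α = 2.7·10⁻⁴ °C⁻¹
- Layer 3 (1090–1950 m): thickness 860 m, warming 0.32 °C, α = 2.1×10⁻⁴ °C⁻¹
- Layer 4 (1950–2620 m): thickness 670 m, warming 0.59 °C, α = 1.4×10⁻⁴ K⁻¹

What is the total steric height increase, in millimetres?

Δh ≈ 405 mm

220 × 2.9×10⁻⁴ × 1.7 = 0.10846 m
Layer 2: 870 × 0.78 × 2.7×10⁻⁴ = 0.183222 m
2.1×10⁻⁴ × 860 × 0.32 = 0.057792 m
670 × 1.4×10⁻⁴ × 0.59 = 0.055342 m
Δh = 0.10846 + 0.183222 + 0.057792 + 0.055342 = 0.404816 m ≈ 405 mm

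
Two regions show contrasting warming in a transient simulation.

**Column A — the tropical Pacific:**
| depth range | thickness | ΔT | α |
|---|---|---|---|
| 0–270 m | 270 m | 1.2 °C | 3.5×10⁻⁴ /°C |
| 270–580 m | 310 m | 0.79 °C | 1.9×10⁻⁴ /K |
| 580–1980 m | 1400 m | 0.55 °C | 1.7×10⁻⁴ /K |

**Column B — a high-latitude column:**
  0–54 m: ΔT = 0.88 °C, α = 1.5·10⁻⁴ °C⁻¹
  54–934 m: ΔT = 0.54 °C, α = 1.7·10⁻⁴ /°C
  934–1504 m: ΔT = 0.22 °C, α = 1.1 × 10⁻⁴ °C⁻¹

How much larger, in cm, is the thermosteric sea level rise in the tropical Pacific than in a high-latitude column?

18.9 cm larger

A 0–270 m: 3.5×10⁻⁴ × 270 × 1.2 = 0.11340 m
A Layer 2: 0.79 × 1.9×10⁻⁴ × 310 = 0.046531 m
A 1400 × 1.7×10⁻⁴ × 0.55 = 0.13090 m
A total: 0.290831 m
B 0.88 × 1.5×10⁻⁴ × 54 = 0.007128 m
B Layer 2: 1.7×10⁻⁴ × 0.54 × 880 = 0.080784 m
B 570 × 0.22 × 1.1×10⁻⁴ = 0.013794 m
B total: 0.101706 m
Difference: 0.290831 − 0.101706 = 0.189125 m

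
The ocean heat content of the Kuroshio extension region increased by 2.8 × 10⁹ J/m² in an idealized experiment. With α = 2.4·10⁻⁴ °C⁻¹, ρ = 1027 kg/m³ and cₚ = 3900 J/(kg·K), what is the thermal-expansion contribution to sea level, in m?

Δh = αQ/(ρcₚ) = 2.4×10⁻⁴ × 2.8×10⁹ / (1027 × 3900) ≈ 0.16778 m

Δh ≈ 0.168 m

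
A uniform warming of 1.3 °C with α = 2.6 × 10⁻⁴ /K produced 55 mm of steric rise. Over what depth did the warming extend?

H ≈ 163 m

H = Δh/(αΔT) = 0.055 / (2.6×10⁻⁴ × 1.3) ≈ 162.7 m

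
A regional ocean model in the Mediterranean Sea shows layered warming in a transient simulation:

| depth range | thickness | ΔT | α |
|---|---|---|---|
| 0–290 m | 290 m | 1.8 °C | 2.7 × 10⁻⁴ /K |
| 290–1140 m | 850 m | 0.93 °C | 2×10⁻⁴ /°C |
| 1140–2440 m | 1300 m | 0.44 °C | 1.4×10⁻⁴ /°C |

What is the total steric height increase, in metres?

Layer 1: 1.8 × 2.7×10⁻⁴ × 290 = 0.14094 m
290–1140 m: 2×10⁻⁴ × 0.93 × 850 = 0.15810 m
1140–2440 m: 1300 × 0.44 × 1.4×10⁻⁴ = 0.08008 m
Δh = 0.14094 + 0.15810 + 0.08008 = 0.37912 m

Δh ≈ 0.38 m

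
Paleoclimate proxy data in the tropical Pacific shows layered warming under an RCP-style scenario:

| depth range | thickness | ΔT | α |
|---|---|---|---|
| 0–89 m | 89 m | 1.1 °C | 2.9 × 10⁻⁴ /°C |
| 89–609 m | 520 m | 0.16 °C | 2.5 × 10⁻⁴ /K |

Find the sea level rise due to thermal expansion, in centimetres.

4.9 cm

2.9×10⁻⁴ × 1.1 × 89 = 0.028391 m
Layer 2: 0.16 × 2.5×10⁻⁴ × 520 = 0.02080 m
Δh = 0.028391 + 0.02080 = 0.049191 m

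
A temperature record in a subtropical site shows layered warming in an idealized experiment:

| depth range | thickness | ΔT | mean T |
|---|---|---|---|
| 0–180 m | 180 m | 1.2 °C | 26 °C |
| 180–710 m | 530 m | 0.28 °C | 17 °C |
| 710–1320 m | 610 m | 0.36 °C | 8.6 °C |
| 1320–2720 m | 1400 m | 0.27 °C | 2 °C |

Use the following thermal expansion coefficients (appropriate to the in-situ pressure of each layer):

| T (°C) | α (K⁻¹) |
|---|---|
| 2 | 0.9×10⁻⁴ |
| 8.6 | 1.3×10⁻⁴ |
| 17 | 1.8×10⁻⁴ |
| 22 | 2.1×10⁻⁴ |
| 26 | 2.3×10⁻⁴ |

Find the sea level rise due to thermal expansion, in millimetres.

Δh = 139 mm

Layer 1 at 26 °C → α = 2.3×10⁻⁴ K⁻¹
Layer 2 at 17 °C → α = 1.8×10⁻⁴ K⁻¹
Layer 3 at 8.6 °C → α = 1.3×10⁻⁴ K⁻¹
Layer 4 at 2 °C → α = 0.9×10⁻⁴ K⁻¹
Layer 1: 1.2 × 2.3×10⁻⁴ × 180 = 0.04968 m
180–710 m: 1.8×10⁻⁴ × 530 × 0.28 = 0.026712 m
710–1320 m: 0.36 × 1.3×10⁻⁴ × 610 = 0.028548 m
1320–2720 m: 1400 × 0.9×10⁻⁴ × 0.27 = 0.03402 m
Δh = 0.04968 + 0.026712 + 0.028548 + 0.03402 = 0.13896 m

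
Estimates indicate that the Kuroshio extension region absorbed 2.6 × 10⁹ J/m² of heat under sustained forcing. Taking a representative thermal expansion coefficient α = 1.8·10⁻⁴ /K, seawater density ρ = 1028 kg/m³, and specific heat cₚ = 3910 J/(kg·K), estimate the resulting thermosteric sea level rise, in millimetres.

116 mm

Δh = αQ/(ρcₚ) = 1.8×10⁻⁴ × 2.6×10⁹ / (1028 × 3910) ≈ 0.11643 m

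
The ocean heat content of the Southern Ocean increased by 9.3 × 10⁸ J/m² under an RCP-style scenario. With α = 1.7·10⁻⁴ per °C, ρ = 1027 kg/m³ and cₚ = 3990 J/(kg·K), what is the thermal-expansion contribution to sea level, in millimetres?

Δh ≈ 39 mm

Δh = αQ/(ρcₚ) = 1.7×10⁻⁴ × 9.3×10⁸ / (1027 × 3990) ≈ 0.038582 m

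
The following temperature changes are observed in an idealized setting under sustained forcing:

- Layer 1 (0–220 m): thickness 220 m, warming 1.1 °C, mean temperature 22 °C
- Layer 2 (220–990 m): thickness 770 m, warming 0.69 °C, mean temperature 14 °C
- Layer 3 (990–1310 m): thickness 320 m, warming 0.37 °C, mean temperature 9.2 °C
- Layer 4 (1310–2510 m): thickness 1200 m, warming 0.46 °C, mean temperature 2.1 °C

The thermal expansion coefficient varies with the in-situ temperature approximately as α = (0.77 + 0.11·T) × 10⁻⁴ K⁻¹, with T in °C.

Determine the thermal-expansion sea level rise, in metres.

about 0.28 m

Layer 1: α = (0.77 + 0.11×22)×10⁻⁴ = 3.19×10⁻⁴ K⁻¹
Layer 2: α = (0.77 + 0.11×14)×10⁻⁴ = 2.31×10⁻⁴ K⁻¹
Layer 3: α = (0.77 + 0.11×9.2)×10⁻⁴ = 1.782×10⁻⁴ K⁻¹
Layer 4: α = (0.77 + 0.11×2.1)×10⁻⁴ = 1.001×10⁻⁴ K⁻¹
1.1 × 3.19×10⁻⁴ × 220 = 0.077198 m
220–990 m: 0.69 × 2.31×10⁻⁴ × 770 = 0.1227303 m
0.37 × 1.782×10⁻⁴ × 320 = 0.02109888 m
Layer 4: 1200 × 1.001×10⁻⁴ × 0.46 = 0.0552552 m
Δh = 0.077198 + 0.1227303 + 0.02109888 + 0.0552552 = 0.27628238 m ≈ 0.28 m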